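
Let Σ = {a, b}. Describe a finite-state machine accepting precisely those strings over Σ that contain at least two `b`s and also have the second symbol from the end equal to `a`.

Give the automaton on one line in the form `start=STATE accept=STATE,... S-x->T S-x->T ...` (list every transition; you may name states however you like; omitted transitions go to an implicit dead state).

Build one automaton per condition and run them in lockstep. One (4 states) tracks the count of `b`s, saturating at 3; the other (7 states) tracks the last 2 symbols read. Each combined state is a pair, one component from each; accept when both components accept. After merging equivalent states the machine shrinks.
With 7 states:
        a   b  
>  q0   q0  q1 
   q1   q2  q3 
   q2   q2  q4 
   q3   q5  q3 
 * q4   q5  q3 
   q5   q6  q4 
 * q6   q6  q4 
(> = start, * = accepting)

start=q0 accept=q4,q6 q0-a->q0 q0-b->q1 q1-a->q2 q1-b->q3 q2-a->q2 q2-b->q4 q3-a->q5 q3-b->q3 q4-a->q5 q4-b->q3 q5-a->q6 q5-b->q4 q6-a->q6 q6-b->q4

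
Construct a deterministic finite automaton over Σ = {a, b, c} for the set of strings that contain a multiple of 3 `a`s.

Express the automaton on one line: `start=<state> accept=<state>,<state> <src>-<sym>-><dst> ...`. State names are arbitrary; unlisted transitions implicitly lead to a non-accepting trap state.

start=q0 accept=q0 q0-a->q1 q0-b->q0 q0-c->q0 q1-a->q2 q1-b->q1 q1-c->q1 q2-a->q0 q2-b->q2 q2-c->q2

Keep the running count of `a`s modulo 3: each `a` advances along the cycle q0 → q1 → q2 → q0 while other symbols loop. Accept at q0.
        a   b   c  
>* q0   q1  q0  q0 
   q1   q2  q1  q1 
   q2   q0  q2  q2 
(> = start, * = accepting)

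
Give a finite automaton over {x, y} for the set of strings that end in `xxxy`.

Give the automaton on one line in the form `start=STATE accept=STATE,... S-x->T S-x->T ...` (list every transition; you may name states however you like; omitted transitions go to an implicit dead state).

start=q0 accept=q4 q0-x->q1 q0-y->q0 q1-x->q2 q1-y->q0 q2-x->q3 q2-y->q0 q3-x->q3 q3-y->q4 q4-x->q1 q4-y->q0

Remember how much of `xxxy` the current input suffix matches. State q0 means no match yet; q1 means the last symbol is `x`; q2 means the last 2 symbols are `xx`; q3 means the last 3 symbols are `xxx`; q4 means the last 4 symbols are `xxxy`. Only q4 accepts. On a mismatch, fall back to the longest proper suffix that is still a prefix of `xxxy`.
        x   y  
>  q0   q1  q0 
   q1   q2  q0 
   q2   q3  q0 
   q3   q3  q4 
 * q4   q1  q0 
(> = start, * = accepting)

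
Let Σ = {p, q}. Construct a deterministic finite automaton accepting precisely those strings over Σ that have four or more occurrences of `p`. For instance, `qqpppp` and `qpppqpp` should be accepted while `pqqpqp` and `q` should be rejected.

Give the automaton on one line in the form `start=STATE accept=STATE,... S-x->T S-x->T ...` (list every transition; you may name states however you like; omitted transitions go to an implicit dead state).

Count `p`s, saturating at 5: states s0 through s4 mean 0 through 4 `p`s seen; s5 means more than 4. Each `p` increments (capped at s5); other symbols loop. Accept from {s4, s5}.
With 6 states:
        p   q  
>  s0   s1  s0 
   s1   s2  s1 
   s2   s3  s2 
   s3   s4  s3 
 * s4   s5  s4 
 * s5   s5  s5 
(> = start, * = accepting)

start=s0 accept=s4,s5 s0-p->s1 s0-q->s0 s1-p->s2 s1-q->s1 s2-p->s3 s2-q->s2 s3-p->s4 s3-q->s3 s4-p->s5 s4-q->s4 s5-p->s5 s5-q->s5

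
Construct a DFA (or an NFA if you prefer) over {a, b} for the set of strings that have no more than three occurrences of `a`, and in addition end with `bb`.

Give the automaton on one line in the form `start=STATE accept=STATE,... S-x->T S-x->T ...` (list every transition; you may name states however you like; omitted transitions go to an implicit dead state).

Build one automaton per condition and run them in lockstep. One (5 states) tracks the count of `a`s, saturating at 4; the other (3 states) tracks how much of the suffix `bb` has currently been matched. Each combined state is a pair, one component from each; accept when both components accept. Minimizing collapses redundant product states.
          a    b  
>  s0     s1   s2 
   s1     s3   s4 
   s2     s1   s5 
   s3     s6   s7 
   s4     s3   s8 
 * s5     s1   s5 
   s6     s9  s10 
   s7     s6  s11 
 * s8     s3   s8 
   s9     s9   s9 
   s10    s9  s12 
 * s11    s6  s11 
 * s12    s9  s12 
(> = start, * = accepting)

start=s0 accept=s5,s8,s11,s12 s0-a->s1 s0-b->s2 s1-a->s3 s1-b->s4 s2-a->s1 s2-b->s5 s3-a->s6 s3-b->s7 s4-a->s3 s4-b->s8 s5-a->s1 s5-b->s5 s6-a->s9 s6-b->s10 s7-a->s6 s7-b->s11 s8-a->s3 s8-b->s8 s9-a->s9 s9-b->s9 s10-a->s9 s10-b->s12 s11-a->s6 s11-b->s11 s12-a->s9 s12-b->s12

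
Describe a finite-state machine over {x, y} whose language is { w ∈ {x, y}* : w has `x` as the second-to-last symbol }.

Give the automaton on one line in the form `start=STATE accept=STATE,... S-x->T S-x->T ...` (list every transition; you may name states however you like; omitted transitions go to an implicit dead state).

Because acceptance depends on a position counted from the end, the machine has to buffer the most recent 2 symbols. Make each state the string of the last up-to-2 symbols read; on input `x` shift the window left and append `x`. Accept when the buffered window has length 2 and begins with `x`.
        x   y  
>  S0   S1  S2 
   S1   S3  S4 
   S2   S5  S6 
 * S3   S3  S4 
 * S4   S5  S6 
   S5   S3  S4 
   S6   S5  S6 
(> = start, * = accepting)

start=S0 accept=S3,S4 S0-x->S1 S0-y->S2 S1-x->S3 S1-y->S4 S2-x->S5 S2-y->S6 S3-x->S3 S3-y->S4 S4-x->S5 S4-y->S6 S5-x->S3 S5-y->S4 S6-x->S5 S6-y->S6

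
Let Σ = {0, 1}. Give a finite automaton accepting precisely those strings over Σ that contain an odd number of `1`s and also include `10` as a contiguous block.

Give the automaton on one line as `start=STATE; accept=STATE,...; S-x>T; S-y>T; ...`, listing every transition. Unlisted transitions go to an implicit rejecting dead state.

Run two small machines in parallel and take their product. One (2 states) tracks the count of `1`s modulo 2; the other (3 states) tracks whether and how much of `10` has been seen. Each combined state is a pair, one component from each; accept when both components accept.
With 5 states:
        0   1  
>  s0   s0  s1 
   s1   s2  s3 
 * s2   s2  s4 
   s3   s4  s1 
   s4   s4  s2 
(> = start, * = accepting)

start=s0; accept=s2; s0-0>s0; s0-1>s1; s1-0>s2; s1-1>s3; s2-0>s2; s2-1>s4; s3-0>s4; s3-1>s1; s4-0>s4; s4-1>s2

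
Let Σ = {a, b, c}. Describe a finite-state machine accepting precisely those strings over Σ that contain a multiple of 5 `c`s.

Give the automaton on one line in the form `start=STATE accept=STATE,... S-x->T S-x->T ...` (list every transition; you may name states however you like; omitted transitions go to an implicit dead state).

start=q0 accept=q0 q0-a->q0 q0-b->q0 q0-c->q1 q1-a->q1 q1-b->q1 q1-c->q2 q2-a->q2 q2-b->q2 q2-c->q3 q3-a->q3 q3-b->q3 q3-c->q4 q4-a->q4 q4-b->q4 q4-c->q0

The only thing that matters is how many `c`s have appeared, reduced mod 5. Use one state per residue: q0 for 0, …, q4 for 4. Reading `c` moves to the next residue; anything else stays put. q0 is accepting.
A 5-state machine:
        a   b   c  
>* q0   q0  q0  q1 
   q1   q1  q1  q2 
   q2   q2  q2  q3 
   q3   q3  q3  q4 
   q4   q4  q4  q0 
(> = start, * = accepting)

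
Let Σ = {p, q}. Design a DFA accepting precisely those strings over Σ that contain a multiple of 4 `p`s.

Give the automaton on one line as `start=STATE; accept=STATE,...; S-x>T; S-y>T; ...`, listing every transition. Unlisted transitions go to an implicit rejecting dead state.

start=s0; accept=s0; s0-p>s1; s0-q>s0; s1-p>s2; s1-q>s1; s2-p>s3; s2-q>s2; s3-p>s0; s3-q>s3

The only thing that matters is how many `p`s have appeared, reduced mod 4. Use one state per residue: s0 for 0, …, s3 for 3. Reading `p` moves to the next residue; anything else stays put. s0 is accepting.
A 4-state machine:
        p   q  
>* s0   s1  s0 
   s1   s2  s1 
   s2   s3  s2 
   s3   s0  s3 
(> = start, * = accepting)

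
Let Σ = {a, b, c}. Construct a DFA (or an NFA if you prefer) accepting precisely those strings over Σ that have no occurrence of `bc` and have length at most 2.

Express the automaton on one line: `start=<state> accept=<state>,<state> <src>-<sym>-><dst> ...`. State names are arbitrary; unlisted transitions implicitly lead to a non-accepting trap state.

start=s0 accept=s0,s1,s2,s3,s4 s0-a->s1 s0-b->s2 s0-c->s1 s1-a->s3 s1-b->s4 s1-c->s3 s2-a->s3 s2-b->s4 s2-c->s5 s3-a->s6 s3-b->s7 s3-c->s6 s4-a->s6 s4-b->s7 s4-c->s8 s5-a->s8 s5-b->s8 s5-c->s8 s6-a->s6 s6-b->s7 s6-c->s6 s7-a->s6 s7-b->s7 s7-c->s8 s8-a->s8 s8-b->s8 s8-c->s8

Build one automaton per condition and run them in lockstep. One (3 states) tracks partial matches of the forbidden pattern `bc`; the other (4 states) tracks the input length, saturating at 3. Each combined state is a pair, one component from each; accept when both components accept.
9 states suffice.
        a   b   c  
>* s0   s1  s2  s1 
 * s1   s3  s4  s3 
 * s2   s3  s4  s5 
 * s3   s6  s7  s6 
 * s4   s6  s7  s8 
   s5   s8  s8  s8 
   s6   s6  s7  s6 
   s7   s6  s7  s8 
   s8   s8  s8  s8 
(> = start, * = accepting)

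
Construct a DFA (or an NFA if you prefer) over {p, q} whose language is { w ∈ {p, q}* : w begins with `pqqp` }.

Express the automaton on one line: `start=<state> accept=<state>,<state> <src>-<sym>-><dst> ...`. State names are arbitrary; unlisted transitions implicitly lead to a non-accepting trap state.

Check the first 4 symbols one by one: A through D record how many have matched `pqqp` so far; any wrong symbol goes to the dead state F. After all 4 match we enter the accepting sink E.
6 states suffice.
       p  q 
>  A   B  F 
   B   F  C 
   C   F  D 
   D   E  F 
 * E   E  E 
   F   F  F 
(> = start, * = accepting)

start=A accept=E A-p->B A-q->F B-p->F B-q->C C-p->F C-q->D D-p->E D-q->F E-p->E E-q->E F-p->F F-q->F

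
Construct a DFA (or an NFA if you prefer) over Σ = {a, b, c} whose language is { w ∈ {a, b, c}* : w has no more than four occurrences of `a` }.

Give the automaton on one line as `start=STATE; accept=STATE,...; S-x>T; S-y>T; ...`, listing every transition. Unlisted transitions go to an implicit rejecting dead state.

Only the number of `a`s matters, and only up to 5. Make a chain S0 → S1 → S2 → S3 → S4 → S5 advanced by each `a` (with S5 absorbing); every other symbol self-loops. The accepting set is {S0, S1, S2, S3, S4}.
        a   b   c  
>* S0   S1  S0  S0 
 * S1   S2  S1  S1 
 * S2   S3  S2  S2 
 * S3   S4  S3  S3 
 * S4   S5  S4  S4 
   S5   S5  S5  S5 
(> = start, * = accepting)

start=S0; accept=S0,S1,S2,S3,S4; S0-a>S1; S0-b>S0; S0-c>S0; S1-a>S2; S1-b>S1; S1-c>S1; S2-a>S3; S2-b>S2; S2-c>S2; S3-a>S4; S3-b>S3; S3-c>S3; S4-a>S5; S4-b>S4; S4-c>S4; S5-a>S5; S5-b>S5; S5-c>S5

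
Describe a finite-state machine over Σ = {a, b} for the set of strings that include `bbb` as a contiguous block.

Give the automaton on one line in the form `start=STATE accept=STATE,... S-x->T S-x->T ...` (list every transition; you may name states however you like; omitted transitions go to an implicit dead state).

start=q0 accept=q3 q0-a->q0 q0-b->q1 q1-a->q0 q1-b->q2 q2-a->q0 q2-b->q3 q3-a->q3 q3-b->q3

Track how much of `bbb` has been matched so far: state q0 is no progress, q3 is the absorbing accept state reached once `bbb` has occurred. Intermediate states record partial matches; on a mismatch, fall back to the longest reusable overlap.
        a   b  
>  q0   q0  q1 
   q1   q0  q2 
   q2   q0  q3 
 * q3   q3  q3 
(> = start, * = accepting)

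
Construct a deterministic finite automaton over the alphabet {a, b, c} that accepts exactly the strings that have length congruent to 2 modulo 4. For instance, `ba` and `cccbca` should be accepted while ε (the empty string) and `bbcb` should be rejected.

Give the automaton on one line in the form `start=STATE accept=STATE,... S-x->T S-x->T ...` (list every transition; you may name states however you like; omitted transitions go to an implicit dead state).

Only the length mod 4 matters, so use a 4-cycle: from any state, every input symbol moves to the next state, wrapping q3 back to q0. Mark q2 accepting.
With 4 states:
        a   b   c  
>  q0   q1  q1  q1 
   q1   q2  q2  q2 
 * q2   q3  q3  q3 
   q3   q0  q0  q0 
(> = start, * = accepting)

start=q0 accept=q2 q0-a->q1 q0-b->q1 q0-c->q1 q1-a->q2 q1-b->q2 q1-c->q2 q2-a->q3 q2-b->q3 q2-c->q3 q3-a->q0 q3-b->q0 q3-c->q0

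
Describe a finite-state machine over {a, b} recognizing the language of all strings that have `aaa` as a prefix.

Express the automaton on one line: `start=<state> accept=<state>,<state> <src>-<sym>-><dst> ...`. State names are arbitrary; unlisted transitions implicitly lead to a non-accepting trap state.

start=q0 accept=q3 q0-a->q1 q0-b->q4 q1-a->q2 q1-b->q4 q2-a->q3 q2-b->q4 q3-a->q3 q3-b->q3 q4-a->q4 q4-b->q4

Walk along `aaa` while the input agrees: from q0 take `a` to q1, and so on. Any deviation drops to the rejecting sink q4. Once q3 is reached the prefix is confirmed and every continuation is accepted.
With 5 states:
        a   b  
>  q0   q1  q4 
   q1   q2  q4 
   q2   q3  q4 
 * q3   q3  q3 
   q4   q4  q4 
(> = start, * = accepting)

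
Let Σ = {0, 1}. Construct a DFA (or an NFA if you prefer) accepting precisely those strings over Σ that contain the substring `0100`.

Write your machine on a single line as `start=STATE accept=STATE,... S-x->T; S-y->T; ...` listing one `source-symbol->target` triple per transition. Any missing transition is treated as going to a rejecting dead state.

States q0..q3 record the length of the longest prefix of `0100` that matches the current input suffix. Reaching q4 means `0100` has been seen, and we stay there forever. Accept from q4.
5 states suffice.
        0   1  
>  q0   q1  q0 
   q1   q1  q2 
   q2   q3  q0 
   q3   q4  q2 
 * q4   q4  q4 
(> = start, * = accepting)

start=q0; accept=q4; q0-0->q1; q0-1->q0; q1-0->q1; q1-1->q2; q2-0->q3; q2-1->q0; q3-0->q4; q3-1->q2; q4-0->q4; q4-1->q4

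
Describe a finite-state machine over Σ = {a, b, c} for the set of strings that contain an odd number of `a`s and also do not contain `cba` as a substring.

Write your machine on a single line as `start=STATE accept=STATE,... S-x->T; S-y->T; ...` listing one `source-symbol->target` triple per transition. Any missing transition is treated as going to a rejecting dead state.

Run two small machines in parallel and take their product. The first has 2 states tracking the count of `a`s modulo 2; the second has 4 states tracking partial matches of the forbidden pattern `cba`. A product state is a pair (one from each), accepting exactly when both do.
With 8 states:
        a   b   c  
>  S0   S1  S0  S2 
 * S1   S0  S1  S3 
   S2   S1  S4  S2 
 * S3   S0  S5  S3 
   S4   S6  S0  S2 
 * S5   S7  S1  S3 
   S6   S7  S6  S6 
   S7   S6  S7  S7 
(> = start, * = accepting)

start=S0; accept=S1,S3,S5; S0-a->S1; S0-b->S0; S0-c->S2; S1-a->S0; S1-b->S1; S1-c->S3; S2-a->S1; S2-b->S4; S2-c->S2; S3-a->S0; S3-b->S5; S3-c->S3; S4-a->S6; S4-b->S0; S4-c->S2; S5-a->S7; S5-b->S1; S5-c->S3; S6-a->S7; S6-b->S6; S6-c->S6; S7-a->S6; S7-b->S7; S7-c->S7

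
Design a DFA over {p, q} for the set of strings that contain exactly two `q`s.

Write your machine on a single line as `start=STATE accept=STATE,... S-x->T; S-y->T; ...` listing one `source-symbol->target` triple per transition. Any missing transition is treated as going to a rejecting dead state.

start=s0; accept=s2; s0-p->s0; s0-q->s1; s1-p->s1; s1-q->s2; s2-p->s2; s2-q->s3; s3-p->s3; s3-q->s3

Only the number of `q`s matters, and only up to 3. Make a chain s0 → s1 → s2 → s3 advanced by each `q` (with s3 absorbing); every other symbol self-loops. The accepting set is {s2}.
4 states suffice.
        p   q  
>  s0   s0  s1 
   s1   s1  s2 
 * s2   s2  s3 
   s3   s3  s3 
(> = start, * = accepting)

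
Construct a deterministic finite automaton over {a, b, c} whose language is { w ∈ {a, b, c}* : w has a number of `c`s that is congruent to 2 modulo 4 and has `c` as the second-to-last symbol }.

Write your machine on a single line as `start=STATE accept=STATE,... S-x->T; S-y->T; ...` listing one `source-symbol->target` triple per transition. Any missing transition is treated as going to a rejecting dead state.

start=q0; accept=q3,q5; q0-a->q0; q0-b->q0; q0-c->q1; q1-a->q2; q1-b->q2; q1-c->q3; q2-a->q2; q2-b->q2; q2-c->q4; q3-a->q5; q3-b->q5; q3-c->q6; q4-a->q5; q4-b->q5; q4-c->q6; q5-a->q7; q5-b->q7; q5-c->q6; q6-a->q6; q6-b->q6; q6-c->q0; q7-a->q7; q7-b->q7; q7-c->q6

Build one automaton per condition and run them in lockstep. The first has 4 states tracking the count of `c`s modulo 4; the second has 13 states tracking the last 2 symbols read. A product state is a pair (one from each), accepting exactly when both do. Equivalent product states are then merged.
        a   b   c  
>  q0   q0  q0  q1 
   q1   q2  q2  q3 
   q2   q2  q2  q4 
 * q3   q5  q5  q6 
   q4   q5  q5  q6 
 * q5   q7  q7  q6 
   q6   q6  q6  q0 
   q7   q7  q7  q6 
(> = start, * = accepting)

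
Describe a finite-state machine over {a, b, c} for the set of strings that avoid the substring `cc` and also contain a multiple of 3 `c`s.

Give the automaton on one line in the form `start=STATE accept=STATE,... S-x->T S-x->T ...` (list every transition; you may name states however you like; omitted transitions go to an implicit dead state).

start=q0 accept=q0,q6 q0-a->q0 q0-b->q0 q0-c->q1 q1-a->q2 q1-b->q2 q1-c->q3 q2-a->q2 q2-b->q2 q2-c->q4 q3-a->q3 q3-b->q3 q3-c->q3 q4-a->q5 q4-b->q5 q4-c->q3 q5-a->q5 q5-b->q5 q5-c->q6 q6-a->q0 q6-b->q0 q6-c->q3

Build one automaton per condition and run them in lockstep. The first has 3 states tracking partial matches of the forbidden pattern `cc`; the second has 3 states tracking the count of `c`s modulo 3. A product state is a pair (one from each), accepting exactly when both do. Minimizing collapses redundant product states.
        a   b   c  
>* q0   q0  q0  q1 
   q1   q2  q2  q3 
   q2   q2  q2  q4 
   q3   q3  q3  q3 
   q4   q5  q5  q3 
   q5   q5  q5  q6 
 * q6   q0  q0  q3 
(> = start, * = accepting)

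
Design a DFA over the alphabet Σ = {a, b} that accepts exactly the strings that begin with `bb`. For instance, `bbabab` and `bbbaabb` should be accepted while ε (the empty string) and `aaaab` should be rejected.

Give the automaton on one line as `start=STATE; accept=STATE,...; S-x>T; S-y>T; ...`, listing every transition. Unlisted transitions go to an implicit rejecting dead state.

Check the first 2 symbols one by one: q0 through q1 record how many have matched `bb` so far; any wrong symbol goes to the dead state q3. After all 2 match we enter the accepting sink q2.
4 states suffice.
        a   b  
>  q0   q3  q1 
   q1   q3  q2 
 * q2   q2  q2 
   q3   q3  q3 
(> = start, * = accepting)

start=q0; accept=q2; q0-a>q3; q0-b>q1; q1-a>q3; q1-b>q2; q2-a>q2; q2-b>q2; q3-a>q3; q3-b>q3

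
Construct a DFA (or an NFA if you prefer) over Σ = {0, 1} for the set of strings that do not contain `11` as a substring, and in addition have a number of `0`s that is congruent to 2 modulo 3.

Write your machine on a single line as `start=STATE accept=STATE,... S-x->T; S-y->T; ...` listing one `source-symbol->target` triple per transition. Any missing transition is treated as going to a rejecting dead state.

Build one automaton per condition and run them in lockstep. One (3 states) tracks partial matches of the forbidden pattern `11`; the other (3 states) tracks the count of `0`s modulo 3. Each combined state is a pair, one component from each; accept when both components accept. Minimizing collapses redundant product states.
       0  1 
>  A   B  C 
   B   D  E 
   C   B  F 
 * D   A  G 
   E   D  F 
   F   F  F 
 * G   A  F 
(> = start, * = accepting)

start=A; accept=D,G; A-0->B; A-1->C; B-0->D; B-1->E; C-0->B; C-1->F; D-0->A; D-1->G; E-0->D; E-1->F; F-0->F; F-1->F; G-0->A; G-1->F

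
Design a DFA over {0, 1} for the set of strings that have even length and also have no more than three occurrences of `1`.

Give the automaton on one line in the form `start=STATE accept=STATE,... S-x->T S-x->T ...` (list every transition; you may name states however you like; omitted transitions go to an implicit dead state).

start=S0 accept=S0,S3,S4,S7 S0-0->S1 S0-1->S2 S1-0->S0 S1-1->S3 S2-0->S3 S2-1->S4 S3-0->S2 S3-1->S5 S4-0->S5 S4-1->S6 S5-0->S4 S5-1->S7 S6-0->S7 S6-1->S8 S7-0->S6 S7-1->S8 S8-0->S8 S8-1->S8

Run two small machines in parallel and take their product. The first has 2 states tracking the input length modulo 2; the second has 5 states tracking the count of `1`s, saturating at 4. A product state is a pair (one from each), accepting exactly when both do. Minimizing collapses redundant product states.
        0   1  
>* S0   S1  S2 
   S1   S0  S3 
   S2   S3  S4 
 * S3   S2  S5 
 * S4   S5  S6 
   S5   S4  S7 
   S6   S7  S8 
 * S7   S6  S8 
   S8   S8  S8 
(> = start, * = accepting)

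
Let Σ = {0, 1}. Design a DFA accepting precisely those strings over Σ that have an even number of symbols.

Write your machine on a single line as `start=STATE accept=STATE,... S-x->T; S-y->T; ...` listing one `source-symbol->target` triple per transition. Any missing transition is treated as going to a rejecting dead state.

start=S0; accept=S0; S0-0->S1; S0-1->S1; S1-0->S0; S1-1->S0

Count input length modulo 2: every symbol advances one step around the cycle S0 → S1 → S0. Accept at S0.
With 2 states:
        0   1  
>* S0   S1  S1 
   S1   S0  S0 
(> = start, * = accepting)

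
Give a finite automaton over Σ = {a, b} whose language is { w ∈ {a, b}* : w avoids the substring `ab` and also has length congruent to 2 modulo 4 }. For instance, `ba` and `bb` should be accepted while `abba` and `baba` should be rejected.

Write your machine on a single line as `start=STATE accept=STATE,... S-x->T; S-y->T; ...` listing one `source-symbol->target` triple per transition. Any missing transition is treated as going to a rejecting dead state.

Build one automaton per condition and run them in lockstep. The first has 3 states tracking partial matches of the forbidden pattern `ab`; the second has 4 states tracking the input length modulo 4. A product state is a pair (one from each), accepting exactly when both do. Minimizing collapses redundant product states.
        a   b  
>  s0   s1  s2 
   s1   s3  s4 
   s2   s3  s5 
 * s3   s6  s4 
   s4   s4  s4 
 * s5   s6  s7 
   s6   s8  s4 
   s7   s8  s0 
   s8   s1  s4 
(> = start, * = accepting)

start=s0; accept=s3,s5; s0-a->s1; s0-b->s2; s1-a->s3; s1-b->s4; s2-a->s3; s2-b->s5; s3-a->s6; s3-b->s4; s4-a->s4; s4-b->s4; s5-a->s6; s5-b->s7; s6-a->s8; s6-b->s4; s7-a->s8; s7-b->s0; s8-a->s1; s8-b->s4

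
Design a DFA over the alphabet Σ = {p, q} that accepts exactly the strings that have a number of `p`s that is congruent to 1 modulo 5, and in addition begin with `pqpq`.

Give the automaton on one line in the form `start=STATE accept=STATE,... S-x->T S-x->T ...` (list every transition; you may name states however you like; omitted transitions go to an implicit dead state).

Handle the two conditions separately and then intersect. The first has 5 states tracking the count of `p`s modulo 5; the second has 6 states tracking whether the input so far still matches the prefix `pqpq`. A product state is a pair (one from each), accepting exactly when both do. Minimizing collapses redundant product states.
With 10 states:
        p   q  
>  S0   S1  S2 
   S1   S2  S3 
   S2   S2  S2 
   S3   S4  S2 
   S4   S2  S5 
   S5   S6  S5 
   S6   S7  S6 
   S7   S8  S7 
   S8   S9  S8 
 * S9   S5  S9 
(> = start, * = accepting)

start=S0 accept=S9 S0-p->S1 S0-q->S2 S1-p->S2 S1-q->S3 S2-p->S2 S2-q->S2 S3-p->S4 S3-q->S2 S4-p->S2 S4-q->S5 S5-p->S6 S5-q->S5 S6-p->S7 S6-q->S6 S7-p->S8 S7-q->S7 S8-p->S9 S8-q->S8 S9-p->S5 S9-q->S9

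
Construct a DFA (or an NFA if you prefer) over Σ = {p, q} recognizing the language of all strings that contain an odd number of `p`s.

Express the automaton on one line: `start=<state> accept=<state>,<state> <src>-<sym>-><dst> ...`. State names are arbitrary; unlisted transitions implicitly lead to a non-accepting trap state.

The only thing that matters is how many `p`s have appeared, reduced mod 2. Use one state per residue: s0 for 0, …, s1 for 1. Reading `p` moves to the next residue; anything else stays put. s1 is accepting.
A 2-state machine:
        p   q  
>  s0   s1  s0 
 * s1   s0  s1 
(> = start, * = accepting)

start=s0 accept=s1 s0-p->s1 s0-q->s0 s1-p->s0 s1-q->s1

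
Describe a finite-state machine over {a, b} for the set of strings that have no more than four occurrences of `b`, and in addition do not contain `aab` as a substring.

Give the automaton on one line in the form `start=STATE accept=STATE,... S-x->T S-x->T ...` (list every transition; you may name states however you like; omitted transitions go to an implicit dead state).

start=q0 accept=q0,q1,q2,q3,q4,q5,q7,q8,q9,q11,q12,q13,q15,q16,q19 q0-a->q1 q0-b->q2 q1-a->q3 q1-b->q2 q2-a->q4 q2-b->q5 q3-a->q3 q3-b->q6 q4-a->q7 q4-b->q5 q5-a->q8 q5-b->q9 q6-a->q6 q6-b->q10 q7-a->q7 q7-b->q10 q8-a->q11 q8-b->q9 q9-a->q12 q9-b->q13 q10-a->q10 q10-b->q14 q11-a->q11 q11-b->q14 q12-a->q15 q12-b->q13 q13-a->q16 q13-b->q17 q14-a->q14 q14-b->q18 q15-a->q15 q15-b->q18 q16-a->q19 q16-b->q17 q17-a->q20 q17-b->q17 q18-a->q18 q18-b->q21 q19-a->q19 q19-b->q21 q20-a->q22 q20-b->q17 q21-a->q21 q21-b->q21 q22-a->q22 q22-b->q21

Run two small machines in parallel and take their product. The first has 6 states tracking the count of `b`s, saturating at 5; the second has 4 states tracking partial matches of the forbidden pattern `aab`. A product state is a pair (one from each), accepting exactly when both do.
With 23 states:
          a    b  
>* q0     q1   q2 
 * q1     q3   q2 
 * q2     q4   q5 
 * q3     q3   q6 
 * q4     q7   q5 
 * q5     q8   q9 
   q6     q6  q10 
 * q7     q7  q10 
 * q8    q11   q9 
 * q9    q12  q13 
   q10   q10  q14 
 * q11   q11  q14 
 * q12   q15  q13 
 * q13   q16  q17 
   q14   q14  q18 
 * q15   q15  q18 
 * q16   q19  q17 
   q17   q20  q17 
   q18   q18  q21 
 * q19   q19  q21 
   q20   q22  q17 
   q21   q21  q21 
   q22   q22  q21 
(> = start, * = accepting)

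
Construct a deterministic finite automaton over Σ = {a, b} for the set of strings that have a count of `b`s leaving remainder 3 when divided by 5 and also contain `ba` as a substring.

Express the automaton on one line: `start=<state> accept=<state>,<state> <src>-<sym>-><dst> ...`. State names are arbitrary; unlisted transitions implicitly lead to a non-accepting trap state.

Run two small machines in parallel and take their product. The first has 5 states tracking the count of `b`s modulo 5; the second has 3 states tracking whether and how much of `ba` has been seen. A product state is a pair (one from each), accepting exactly when both do.
With 11 states:
          a    b  
>  q0     q0   q1 
   q1     q2   q3 
   q2     q2   q4 
   q3     q4   q5 
   q4     q4   q6 
   q5     q6   q7 
 * q6     q6   q8 
   q7     q8   q9 
   q8     q8  q10 
   q9    q10   q1 
   q10   q10   q2 
(> = start, * = accepting)

start=q0 accept=q6 q0-a->q0 q0-b->q1 q1-a->q2 q1-b->q3 q2-a->q2 q2-b->q4 q3-a->q4 q3-b->q5 q4-a->q4 q4-b->q6 q5-a->q6 q5-b->q7 q6-a->q6 q6-b->q8 q7-a->q8 q7-b->q9 q8-a->q8 q8-b->q10 q9-a->q10 q9-b->q1 q10-a->q10 q10-b->q2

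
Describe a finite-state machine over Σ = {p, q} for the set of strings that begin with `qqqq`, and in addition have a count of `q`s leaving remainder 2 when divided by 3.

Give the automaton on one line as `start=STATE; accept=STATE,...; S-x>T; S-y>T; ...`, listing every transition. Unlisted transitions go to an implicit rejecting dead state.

Handle the two conditions separately and then intersect. One (6 states) tracks whether the input so far still matches the prefix `qqqq`; the other (3 states) tracks the count of `q`s modulo 3. Each combined state is a pair, one component from each; accept when both components accept.
A 10-state machine:
        p   q  
>  s0   s1  s2 
   s1   s1  s3 
   s2   s3  s4 
   s3   s3  s5 
   s4   s5  s6 
   s5   s5  s1 
   s6   s1  s7 
   s7   s7  s8 
 * s8   s8  s9 
   s9   s9  s7 
(> = start, * = accepting)

start=s0; accept=s8; s0-p>s1; s0-q>s2; s1-p>s1; s1-q>s3; s2-p>s3; s2-q>s4; s3-p>s3; s3-q>s5; s4-p>s5; s4-q>s6; s5-p>s5; s5-q>s1; s6-p>s1; s6-q>s7; s7-p>s7; s7-q>s8; s8-p>s8; s8-q>s9; s9-p>s9; s9-q>s7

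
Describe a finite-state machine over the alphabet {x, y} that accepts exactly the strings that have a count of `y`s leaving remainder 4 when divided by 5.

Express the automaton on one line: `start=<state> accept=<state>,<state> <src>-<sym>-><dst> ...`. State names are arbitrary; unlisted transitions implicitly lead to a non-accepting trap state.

start=s0 accept=s4 s0-x->s0 s0-y->s1 s1-x->s1 s1-y->s2 s2-x->s2 s2-y->s3 s3-x->s3 s3-y->s4 s4-x->s4 s4-y->s0

The only thing that matters is how many `y`s have appeared, reduced mod 5. Use one state per residue: s0 for 0, …, s4 for 4. Reading `y` moves to the next residue; anything else stays put. s4 is accepting.
        x   y  
>  s0   s0  s1 
   s1   s1  s2 
   s2   s2  s3 
   s3   s3  s4 
 * s4   s4  s0 
(> = start, * = accepting)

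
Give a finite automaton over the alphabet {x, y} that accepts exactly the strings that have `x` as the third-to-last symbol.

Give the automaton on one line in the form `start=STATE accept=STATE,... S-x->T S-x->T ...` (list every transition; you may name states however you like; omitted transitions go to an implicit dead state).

start=q0 accept=q7,q8,q9,q10 q0-x->q1 q0-y->q2 q1-x->q3 q1-y->q4 q2-x->q5 q2-y->q6 q3-x->q7 q3-y->q8 q4-x->q9 q4-y->q10 q5-x->q11 q5-y->q12 q6-x->q13 q6-y->q14 q7-x->q7 q7-y->q8 q8-x->q9 q8-y->q10 q9-x->q11 q9-y->q12 q10-x->q13 q10-y->q14 q11-x->q7 q11-y->q8 q12-x->q9 q12-y->q10 q13-x->q11 q13-y->q12 q14-x->q13 q14-y->q14

Because acceptance depends on a position counted from the end, the machine has to buffer the most recent 3 symbols. Make each state the string of the last up-to-3 symbols read; on input `x` shift the window left and append `x`. Accept when the buffered window has length 3 and begins with `x`.
A 15-state machine:
          x    y  
>  q0     q1   q2 
   q1     q3   q4 
   q2     q5   q6 
   q3     q7   q8 
   q4     q9  q10 
   q5    q11  q12 
   q6    q13  q14 
 * q7     q7   q8 
 * q8     q9  q10 
 * q9    q11  q12 
 * q10   q13  q14 
   q11    q7   q8 
   q12    q9  q10 
   q13   q11  q12 
   q14   q13  q14 
(> = start, * = accepting)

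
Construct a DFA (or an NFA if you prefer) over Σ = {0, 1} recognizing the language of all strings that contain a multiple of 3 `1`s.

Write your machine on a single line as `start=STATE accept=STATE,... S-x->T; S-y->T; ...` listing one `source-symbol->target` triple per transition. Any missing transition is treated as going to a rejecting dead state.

start=S0; accept=S0; S0-0->S0; S0-1->S1; S1-0->S1; S1-1->S2; S2-0->S2; S2-1->S0

The only thing that matters is how many `1`s have appeared, reduced mod 3. Use one state per residue: S0 for 0, …, S2 for 2. Reading `1` moves to the next residue; anything else stays put. S0 is accepting.
        0   1  
>* S0   S0  S1 
   S1   S1  S2 
   S2   S2  S0 
(> = start, * = accepting)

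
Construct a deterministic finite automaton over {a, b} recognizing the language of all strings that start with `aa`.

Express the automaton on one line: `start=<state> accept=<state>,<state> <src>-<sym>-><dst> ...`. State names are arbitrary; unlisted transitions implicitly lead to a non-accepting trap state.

start=s0 accept=s2 s0-a->s1 s0-b->s3 s1-a->s2 s1-b->s3 s2-a->s2 s2-b->s2 s3-a->s3 s3-b->s3

Check the first 2 symbols one by one: s0 through s1 record how many have matched `aa` so far; any wrong symbol goes to the dead state s3. After all 2 match we enter the accepting sink s2.
With 4 states:
        a   b  
>  s0   s1  s3 
   s1   s2  s3 
 * s2   s2  s2 
   s3   s3  s3 
(> = start, * = accepting)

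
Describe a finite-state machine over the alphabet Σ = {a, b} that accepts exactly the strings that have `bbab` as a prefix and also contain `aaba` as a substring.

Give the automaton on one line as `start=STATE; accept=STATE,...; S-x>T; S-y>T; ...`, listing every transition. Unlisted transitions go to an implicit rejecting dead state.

Handle the two conditions separately and then intersect. One (6 states) tracks whether the input so far still matches the prefix `bbab`; the other (5 states) tracks whether and how much of `aaba` has been seen. Each combined state is a pair, one component from each; accept when both components accept.
With 14 states:
          a    b  
>  q0     q1   q2 
   q1     q3   q4 
   q2     q1   q5 
   q3     q3   q6 
   q4     q1   q4 
   q5     q7   q4 
   q6     q8   q4 
   q7     q3   q9 
   q8     q8   q8 
   q9    q10   q9 
   q10   q11   q9 
   q11   q11  q12 
   q12   q13   q9 
 * q13   q13  q13 
(> = start, * = accepting)

start=q0; accept=q13; q0-a>q1; q0-b>q2; q1-a>q3; q1-b>q4; q2-a>q1; q2-b>q5; q3-a>q3; q3-b>q6; q4-a>q1; q4-b>q4; q5-a>q7; q5-b>q4; q6-a>q8; q6-b>q4; q7-a>q3; q7-b>q9; q8-a>q8; q8-b>q8; q9-a>q10; q9-b>q9; q10-a>q11; q10-b>q9; q11-a>q11; q11-b>q12; q12-a>q13; q12-b>q9; q13-a>q13; q13-b>q13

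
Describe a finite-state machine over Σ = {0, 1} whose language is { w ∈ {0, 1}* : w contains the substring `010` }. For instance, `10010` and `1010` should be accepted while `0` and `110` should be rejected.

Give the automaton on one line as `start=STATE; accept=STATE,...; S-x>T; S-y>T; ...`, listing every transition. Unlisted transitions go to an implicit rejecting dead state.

start=q0; accept=q3; q0-0>q1; q0-1>q0; q1-0>q1; q1-1>q2; q2-0>q3; q2-1>q0; q3-0>q3; q3-1>q3

Track how much of `010` has been matched so far: state q0 is no progress, q3 is the absorbing accept state reached once `010` has occurred. Intermediate states record partial matches; on a mismatch, fall back to the longest reusable overlap.
A 4-state machine:
        0   1  
>  q0   q1  q0 
   q1   q1  q2 
   q2   q3  q0 
 * q3   q3  q3 
(> = start, * = accepting)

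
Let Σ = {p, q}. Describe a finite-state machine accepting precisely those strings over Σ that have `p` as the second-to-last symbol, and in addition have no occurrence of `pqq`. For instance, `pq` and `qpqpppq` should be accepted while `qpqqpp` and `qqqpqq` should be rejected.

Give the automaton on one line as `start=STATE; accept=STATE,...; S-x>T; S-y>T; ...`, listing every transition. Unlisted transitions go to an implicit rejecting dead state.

Build one automaton per condition and run them in lockstep. One (7 states) tracks the last 2 symbols read; the other (4 states) tracks partial matches of the forbidden pattern `pqq`. Each combined state is a pair, one component from each; accept when both components accept. After merging equivalent states the machine shrinks.
A 5-state machine:
       p  q 
>  A   B  A 
   B   C  D 
 * C   C  D 
 * D   B  E 
   E   E  E 
(> = start, * = accepting)

start=A; accept=C,D; A-p>B; A-q>A; B-p>C; B-q>D; C-p>C; C-q>D; D-p>B; D-q>E; E-p>E; E-q>E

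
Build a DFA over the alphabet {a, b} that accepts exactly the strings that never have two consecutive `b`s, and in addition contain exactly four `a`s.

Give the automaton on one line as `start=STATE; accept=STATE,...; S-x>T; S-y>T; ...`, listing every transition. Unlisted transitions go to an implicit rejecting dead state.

start=S0; accept=S9,S13; S0-a>S1; S0-b>S2; S1-a>S3; S1-b>S4; S2-a>S1; S2-b>S5; S3-a>S6; S3-b>S7; S4-a>S3; S4-b>S8; S5-a>S8; S5-b>S5; S6-a>S9; S6-b>S10; S7-a>S6; S7-b>S11; S8-a>S11; S8-b>S8; S9-a>S12; S9-b>S13; S10-a>S9; S10-b>S14; S11-a>S14; S11-b>S11; S12-a>S12; S12-b>S15; S13-a>S12; S13-b>S16; S14-a>S16; S14-b>S14; S15-a>S12; S15-b>S17; S16-a>S17; S16-b>S16; S17-a>S17; S17-b>S17

Build one automaton per condition and run them in lockstep. One (3 states) tracks partial matches of the forbidden pattern `bb`; the other (6 states) tracks the count of `a`s, saturating at 5. Each combined state is a pair, one component from each; accept when both components accept.
With 18 states:
          a    b  
>  S0     S1   S2 
   S1     S3   S4 
   S2     S1   S5 
   S3     S6   S7 
   S4     S3   S8 
   S5     S8   S5 
   S6     S9  S10 
   S7     S6  S11 
   S8    S11   S8 
 * S9    S12  S13 
   S10    S9  S14 
   S11   S14  S11 
   S12   S12  S15 
 * S13   S12  S16 
   S14   S16  S14 
   S15   S12  S17 
   S16   S17  S16 
   S17   S17  S17 
(> = start, * = accepting)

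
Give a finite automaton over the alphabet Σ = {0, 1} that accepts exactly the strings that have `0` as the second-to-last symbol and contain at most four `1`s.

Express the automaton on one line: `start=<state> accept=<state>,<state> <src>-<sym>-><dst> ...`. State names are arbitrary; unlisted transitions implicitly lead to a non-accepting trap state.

Build one automaton per condition and run them in lockstep. The first has 7 states tracking the last 2 symbols read; the second has 6 states tracking the count of `1`s, saturating at 5. A product state is a pair (one from each), accepting exactly when both do. After merging equivalent states the machine shrinks.
20 states suffice.
          0    1  
>  s0     s1   s2 
   s1     s3   s4 
   s2     s5   s6 
 * s3     s3   s4 
 * s4     s5   s6 
   s5     s7   s8 
   s6     s9  s10 
 * s7     s7   s8 
 * s8     s9  s10 
   s9    s11  s12 
   s10   s13  s14 
 * s11   s11  s12 
 * s12   s13  s14 
   s13   s15  s16 
   s14   s17  s18 
 * s15   s15  s16 
 * s16   s17  s18 
   s17   s19  s18 
   s18   s18  s18 
 * s19   s19  s18 
(> = start, * = accepting)

start=s0 accept=s3,s4,s7,s8,s11,s12,s15,s16,s19 s0-0->s1 s0-1->s2 s1-0->s3 s1-1->s4 s2-0->s5 s2-1->s6 s3-0->s3 s3-1->s4 s4-0->s5 s4-1->s6 s5-0->s7 s5-1->s8 s6-0->s9 s6-1->s10 s7-0->s7 s7-1->s8 s8-0->s9 s8-1->s10 s9-0->s11 s9-1->s12 s10-0->s13 s10-1->s14 s11-0->s11 s11-1->s12 s12-0->s13 s12-1->s14 s13-0->s15 s13-1->s16 s14-0->s17 s14-1->s18 s15-0->s15 s15-1->s16 s16-0->s17 s16-1->s18 s17-0->s19 s17-1->s18 s18-0->s18 s18-1->s18 s19-0->s19 s19-1->s18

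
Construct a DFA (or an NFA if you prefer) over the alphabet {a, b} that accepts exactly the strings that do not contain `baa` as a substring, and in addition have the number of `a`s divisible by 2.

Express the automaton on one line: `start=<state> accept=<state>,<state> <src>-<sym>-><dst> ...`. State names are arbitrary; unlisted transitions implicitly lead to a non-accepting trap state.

Build one automaton per condition and run them in lockstep. One (4 states) tracks partial matches of the forbidden pattern `baa`; the other (2 states) tracks the count of `a`s modulo 2. Each combined state is a pair, one component from each; accept when both components accept. After merging equivalent states the machine shrinks.
        a   b  
>* s0   s1  s2 
   s1   s0  s3 
 * s2   s4  s2 
   s3   s5  s3 
   s4   s6  s3 
 * s5   s6  s2 
   s6   s6  s6 
(> = start, * = accepting)

start=s0 accept=s0,s2,s5 s0-a->s1 s0-b->s2 s1-a->s0 s1-b->s3 s2-a->s4 s2-b->s2 s3-a->s5 s3-b->s3 s4-a->s6 s4-b->s3 s5-a->s6 s5-b->s2 s6-a->s6 s6-b->s6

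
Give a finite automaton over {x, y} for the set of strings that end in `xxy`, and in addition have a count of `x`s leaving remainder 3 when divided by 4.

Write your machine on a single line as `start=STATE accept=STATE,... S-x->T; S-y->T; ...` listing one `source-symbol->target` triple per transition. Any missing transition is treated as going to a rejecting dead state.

Run two small machines in parallel and take their product. One (4 states) tracks how much of the suffix `xxy` has currently been matched; the other (4 states) tracks the count of `x`s modulo 4. Each combined state is a pair, one component from each; accept when both components accept. After merging equivalent states the machine shrinks.
A 7-state machine:
        x   y  
>  q0   q1  q0 
   q1   q2  q1 
   q2   q3  q4 
   q3   q0  q5 
   q4   q6  q4 
 * q5   q0  q6 
   q6   q0  q6 
(> = start, * = accepting)

start=q0; accept=q5; q0-x->q1; q0-y->q0; q1-x->q2; q1-y->q1; q2-x->q3; q2-y->q4; q3-x->q0; q3-y->q5; q4-x->q6; q4-y->q4; q5-x->q0; q5-y->q6; q6-x->q0; q6-y->q6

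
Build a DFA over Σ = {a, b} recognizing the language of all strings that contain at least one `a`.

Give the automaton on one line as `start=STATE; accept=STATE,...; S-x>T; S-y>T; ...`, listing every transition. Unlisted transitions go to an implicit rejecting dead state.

Only the number of `a`s matters, and only up to 2. Make a chain S0 → S1 → S2 advanced by each `a` (with S2 absorbing); every other symbol self-loops. The accepting set is {S1, S2}.
With 3 states:
        a   b  
>  S0   S1  S0 
 * S1   S2  S1 
 * S2   S2  S2 
(> = start, * = accepting)

start=S0; accept=S1,S2; S0-a>S1; S0-b>S0; S1-a>S2; S1-b>S1; S2-a>S2; S2-b>S2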